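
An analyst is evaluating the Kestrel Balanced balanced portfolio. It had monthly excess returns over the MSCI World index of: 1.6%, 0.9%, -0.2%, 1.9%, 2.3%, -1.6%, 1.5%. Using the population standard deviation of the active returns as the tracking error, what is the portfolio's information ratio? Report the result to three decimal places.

r̄ = (1.6 + 0.9 − 0.2 + 1.9 + 2.3 − 1.6 + 1.5) / 7 = 0.9143%
Population σ = √[Σ(r − r̄)² / 7] = √[11.2686 / 7] = √1.6098 = 1.2688%
IR = r̄ / tracking error = 0.9143 / 1.2688 = 0.7206

0.721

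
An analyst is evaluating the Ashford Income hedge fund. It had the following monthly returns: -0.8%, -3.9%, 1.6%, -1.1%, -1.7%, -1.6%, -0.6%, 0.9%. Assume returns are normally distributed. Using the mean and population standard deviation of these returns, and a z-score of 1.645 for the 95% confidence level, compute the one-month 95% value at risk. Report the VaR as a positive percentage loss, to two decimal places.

3.49

r̄ = (-0.8 − 3.9 + 1.6 − 1.1 − 1.7 − 1.6 − 0.6 + 0.9) / 8 = -7.20 / 8 = -0.9000%
Population σ = √[Σ(r − r̄)² / 8] = √[19.7600 / 8] = √2.4700 = 1.5716%
VaR = −(r̄ − z·σ) = −(-0.9000 − 1.645 × 1.5716) = −(-3.4853) = 3.4853%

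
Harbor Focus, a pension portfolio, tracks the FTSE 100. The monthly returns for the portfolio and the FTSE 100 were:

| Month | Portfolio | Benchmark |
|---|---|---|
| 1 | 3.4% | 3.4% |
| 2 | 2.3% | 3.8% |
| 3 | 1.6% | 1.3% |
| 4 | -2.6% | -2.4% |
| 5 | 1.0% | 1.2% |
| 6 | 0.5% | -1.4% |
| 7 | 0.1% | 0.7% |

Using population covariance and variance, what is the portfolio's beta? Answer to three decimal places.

r̄p = 0.9000%,  r̄m = 0.9429%
Cov = Σ(rp − r̄p)(rm − r̄m) / 7 = 3.3214
Var(rm) = Σ(rm − r̄m)² / 7 = 4.4453
β = Cov / Var = 3.3214 / 4.4453 = 0.7472

0.747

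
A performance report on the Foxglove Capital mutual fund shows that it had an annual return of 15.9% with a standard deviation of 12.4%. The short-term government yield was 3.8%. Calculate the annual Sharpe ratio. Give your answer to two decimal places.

Sharpe = (Rp − Rf) / σp = (15.9% − 3.8%) / 12.4% = 12.10% / 12.4% = 0.9758

0.98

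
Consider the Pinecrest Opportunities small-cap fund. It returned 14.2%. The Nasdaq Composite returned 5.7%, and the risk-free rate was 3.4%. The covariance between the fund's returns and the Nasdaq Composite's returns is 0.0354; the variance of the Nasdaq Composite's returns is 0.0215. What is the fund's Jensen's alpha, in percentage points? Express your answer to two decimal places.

β = Cov / Var = 0.0354 / 0.0215 = 1.6465
E[R] = Rf + β(Rm − Rf) = 3.4% + 1.6465 × (5.7% − 3.4%) = 7.1870%
α = Rp − E[R] = 14.2% − 7.1870% = 7.0130

7.01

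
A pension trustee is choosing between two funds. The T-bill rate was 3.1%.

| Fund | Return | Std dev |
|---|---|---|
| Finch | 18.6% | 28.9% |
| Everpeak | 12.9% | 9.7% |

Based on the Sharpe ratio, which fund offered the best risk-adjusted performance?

Everpeak

Finch: Sharpe ratio = (18.6% − 3.1%) / 28.9% = 0.536
Everpeak: Sharpe ratio = (12.9% − 3.1%) / 9.7% = 1.010
Highest: Everpeak (1.010).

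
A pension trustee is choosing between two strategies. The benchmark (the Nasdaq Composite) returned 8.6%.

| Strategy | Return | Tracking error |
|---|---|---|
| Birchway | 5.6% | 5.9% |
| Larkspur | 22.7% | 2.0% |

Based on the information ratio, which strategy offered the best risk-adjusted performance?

Larkspur

Birchway: IR = (5.6% − 8.6%) / 5.9% = -0.508
Larkspur: IR = (22.7% − 8.6%) / 2.0% = 7.050
Highest: Larkspur (7.050).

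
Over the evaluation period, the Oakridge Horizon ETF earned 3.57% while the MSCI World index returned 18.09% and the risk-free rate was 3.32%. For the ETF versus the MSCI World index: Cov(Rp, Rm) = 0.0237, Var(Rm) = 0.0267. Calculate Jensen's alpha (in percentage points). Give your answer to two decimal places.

β = Cov / Var = 0.0237 / 0.0267 = 0.8876
E[R] = Rf + β(Rm − Rf) = 3.32% + 0.8876 × (18.09% − 3.32%) = 16.4299%
α = Rp − E[R] = 3.57% − 16.4299% = -12.8599

-12.86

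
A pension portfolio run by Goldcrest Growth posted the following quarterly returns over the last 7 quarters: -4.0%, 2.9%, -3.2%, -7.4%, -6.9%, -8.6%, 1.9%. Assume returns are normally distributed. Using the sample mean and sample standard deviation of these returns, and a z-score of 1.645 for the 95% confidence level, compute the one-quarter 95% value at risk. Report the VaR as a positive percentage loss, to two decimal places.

Mean return r̄ = -25.30 / 7 = -3.6143%
Sample σ = √[Σ(r − r̄)² / 6] = √[123.1486 / 6] = √20.5248 = 4.5304%
VaR = −(r̄ − z·σ) = −(-3.6143 − 1.645 × 4.5304) = −(-11.0668) = 11.0668%

11.07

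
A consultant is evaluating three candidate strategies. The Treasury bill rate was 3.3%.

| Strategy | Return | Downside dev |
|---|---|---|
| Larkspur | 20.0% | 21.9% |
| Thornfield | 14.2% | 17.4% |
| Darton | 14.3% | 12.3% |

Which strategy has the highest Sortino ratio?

Larkspur: Sortino ratio = (20.0% − 3.3%) / 21.9% = 0.763
Thornfield: Sortino ratio = (14.2% − 3.3%) / 17.4% = 0.626
Darton: Sortino ratio = (14.3% − 3.3%) / 12.3% = 0.894
Highest: Darton (0.894).

Darton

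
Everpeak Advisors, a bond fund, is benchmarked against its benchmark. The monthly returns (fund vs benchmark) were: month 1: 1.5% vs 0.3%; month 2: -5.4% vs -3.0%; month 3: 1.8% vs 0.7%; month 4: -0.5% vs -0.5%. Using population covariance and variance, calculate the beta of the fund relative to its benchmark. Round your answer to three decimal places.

2.000

r̄p = -0.6500%,  r̄m = -0.6250%
Cov = Σ(rp − r̄p)(rm − r̄m) / 4 = 4.1338
Var(rm) = Σ(rm − r̄m)² / 4 = 2.0669
β = Cov / Var = 4.1338 / 2.0669 = 2.0000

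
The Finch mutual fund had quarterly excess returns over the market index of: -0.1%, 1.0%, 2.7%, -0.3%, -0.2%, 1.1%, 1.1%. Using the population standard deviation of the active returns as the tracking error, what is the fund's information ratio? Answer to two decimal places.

0.77

Mean return μ = 5.30 / 7 = 0.7571%
Σ(r − μ)² = (-0.1 − 0.7571)² + (1 − 0.7571)² + … = 6.8371
σ = √[6.8371 / 7] = 0.9883%
IR = μ / tracking error = 0.7571 / 0.9883 = 0.7661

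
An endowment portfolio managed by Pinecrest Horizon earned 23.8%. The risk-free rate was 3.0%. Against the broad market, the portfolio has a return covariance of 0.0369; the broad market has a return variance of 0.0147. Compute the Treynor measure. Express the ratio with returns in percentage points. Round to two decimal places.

β = Cov / Var = 0.0369 / 0.0147 = 2.5102
Treynor = (Rp − Rf) / β = (23.8% − 3.0%) / 2.5102 = 20.80 / 2.5102 = 8.2862

8.29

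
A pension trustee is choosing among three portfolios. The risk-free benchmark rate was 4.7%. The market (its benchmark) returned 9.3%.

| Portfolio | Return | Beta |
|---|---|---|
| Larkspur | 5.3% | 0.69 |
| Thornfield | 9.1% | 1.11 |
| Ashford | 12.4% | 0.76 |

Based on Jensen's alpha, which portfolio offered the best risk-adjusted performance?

Larkspur: α = 5.3% − [4.7% + 0.69 × (9.3% − 4.7%)] = -2.574
Thornfield: α = 9.1% − [4.7% + 1.11 × (9.3% − 4.7%)] = -0.706
Ashford: α = 12.4% − [4.7% + 0.76 × (9.3% − 4.7%)] = 4.204
Highest: Ashford (4.204).

Ashford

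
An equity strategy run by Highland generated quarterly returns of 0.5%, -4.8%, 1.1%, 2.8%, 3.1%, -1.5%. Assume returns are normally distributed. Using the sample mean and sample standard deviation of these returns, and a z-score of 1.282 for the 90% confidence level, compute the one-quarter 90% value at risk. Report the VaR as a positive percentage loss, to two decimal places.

r̄ = (0.5 − 4.8 + 1.1 + 2.8 + 3.1 − 1.5) / 6 = 0.2000%
Sample std dev = √[43.9600 / 5] = 2.9651%
VaR = −(r̄ − z·σ) = −(0.2000 − 1.282 × 2.9651) = −(-3.6013) = 3.6013%

3.60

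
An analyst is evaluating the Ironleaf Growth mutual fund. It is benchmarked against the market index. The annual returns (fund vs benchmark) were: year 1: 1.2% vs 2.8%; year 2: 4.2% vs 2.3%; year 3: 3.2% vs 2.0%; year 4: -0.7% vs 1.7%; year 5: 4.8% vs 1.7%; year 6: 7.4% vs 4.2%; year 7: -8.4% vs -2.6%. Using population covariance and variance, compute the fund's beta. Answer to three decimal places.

2.239

r̄p = 1.6714%,  r̄m = 1.7286%
Cov = Σ(rp − r̄p)(rm − r̄m) / 7 = 8.4408
Var(rm) = Σ(rm − r̄m)² / 7 = 3.7706
β = Cov / Var = 8.4408 / 3.7706 = 2.2386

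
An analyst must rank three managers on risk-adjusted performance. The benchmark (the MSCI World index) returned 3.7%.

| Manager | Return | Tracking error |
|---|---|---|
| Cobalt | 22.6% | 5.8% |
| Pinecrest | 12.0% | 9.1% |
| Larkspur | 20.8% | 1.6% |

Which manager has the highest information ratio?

Cobalt: IR = (22.6% − 3.7%) / 5.8% = 3.259
Pinecrest: IR = (12.0% − 3.7%) / 9.1% = 0.912
Larkspur: IR = (20.8% − 3.7%) / 1.6% = 10.688
Highest: Larkspur (10.688).

Larkspur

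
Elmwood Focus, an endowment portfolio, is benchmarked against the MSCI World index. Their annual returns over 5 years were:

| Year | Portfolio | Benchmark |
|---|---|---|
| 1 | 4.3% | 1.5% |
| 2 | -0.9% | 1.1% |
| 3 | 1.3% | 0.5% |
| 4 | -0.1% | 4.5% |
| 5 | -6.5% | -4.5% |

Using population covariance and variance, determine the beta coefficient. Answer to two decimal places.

0.85

r̄p = -0.3800%,  r̄m = 0.6200%
Cov = Σ(rp − r̄p)(rm − r̄m) / 5 = 7.2176
Var(rm) = Σ(rm − r̄m)² / 5 = 8.4576
β = Cov / Var = 7.2176 / 8.4576 = 0.8534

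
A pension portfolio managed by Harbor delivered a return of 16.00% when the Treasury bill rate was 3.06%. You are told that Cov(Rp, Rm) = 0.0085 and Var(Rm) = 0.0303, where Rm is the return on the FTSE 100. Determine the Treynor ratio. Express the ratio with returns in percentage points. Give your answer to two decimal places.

46.13

β = Cov / Var = 0.0085 / 0.0303 = 0.2805
Treynor = (Rp − Rf) / β = (16.00% − 3.06%) / 0.2805 = 12.94 / 0.2805 = 46.1319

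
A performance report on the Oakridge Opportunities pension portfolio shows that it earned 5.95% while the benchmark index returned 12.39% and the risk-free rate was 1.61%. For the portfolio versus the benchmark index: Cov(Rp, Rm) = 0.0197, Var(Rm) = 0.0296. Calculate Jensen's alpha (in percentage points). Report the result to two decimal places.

-2.83

β = Cov / Var = 0.0197 / 0.0296 = 0.6655
E[R] = Rf + β(Rm − Rf) = 1.61% + 0.6655 × (12.39% − 1.61%) = 8.7841%
α = Rp − E[R] = 5.95% − 8.7841% = -2.8341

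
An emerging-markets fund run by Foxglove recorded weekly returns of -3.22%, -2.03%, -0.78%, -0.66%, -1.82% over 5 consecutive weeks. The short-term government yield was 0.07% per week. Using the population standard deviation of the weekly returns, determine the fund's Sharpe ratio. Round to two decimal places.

μ = (-3.22 − 2.03 − 0.78 − 0.66 − 1.82) / 5 = -1.7020%
Σ(r − μ)² = (-3.22 − (-1.7020))² + (-2.03 − (-1.7020))² + … = 4.3617
population σ = √(4.3617 / 5) = √0.8723 = 0.9340%
Sharpe = (μ − rf) / σ = (-1.7020 − 0.07) / 0.9340 = -1.7720 / 0.9340 = -1.8972

-1.90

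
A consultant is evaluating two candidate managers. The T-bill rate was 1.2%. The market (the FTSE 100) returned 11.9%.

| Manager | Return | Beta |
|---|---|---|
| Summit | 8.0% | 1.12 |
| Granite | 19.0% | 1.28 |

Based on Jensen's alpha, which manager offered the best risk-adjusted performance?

Granite

Summit: α = 8.0% − [1.2% + 1.12 × (11.9% − 1.2%)] = -5.184
Granite: α = 19.0% − [1.2% + 1.28 × (11.9% − 1.2%)] = 4.104
Highest: Granite (4.104).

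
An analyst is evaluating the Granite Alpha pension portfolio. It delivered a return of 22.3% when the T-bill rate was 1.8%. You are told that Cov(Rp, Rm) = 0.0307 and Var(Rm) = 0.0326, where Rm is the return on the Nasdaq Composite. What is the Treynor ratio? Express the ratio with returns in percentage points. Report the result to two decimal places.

β = Cov / Var = 0.0307 / 0.0326 = 0.9417
Treynor = (Rp − Rf) / β = (22.3% − 1.8%) / 0.9417 = 20.50 / 0.9417 = 21.7691

21.77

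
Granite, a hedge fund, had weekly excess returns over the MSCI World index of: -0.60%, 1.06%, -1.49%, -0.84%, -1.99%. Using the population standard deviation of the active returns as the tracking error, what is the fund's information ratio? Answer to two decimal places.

-0.74

μ = (-0.6 + 1.06 − 1.49 − 0.84 − 1.99) / 5 = -3.860 / 5 = -0.7720%
Σ(r − μ)² = 5.3895; population σ = √(5.3895/5) = 1.0382%
IR = μ / tracking error = -0.7720 / 1.0382 = -0.7436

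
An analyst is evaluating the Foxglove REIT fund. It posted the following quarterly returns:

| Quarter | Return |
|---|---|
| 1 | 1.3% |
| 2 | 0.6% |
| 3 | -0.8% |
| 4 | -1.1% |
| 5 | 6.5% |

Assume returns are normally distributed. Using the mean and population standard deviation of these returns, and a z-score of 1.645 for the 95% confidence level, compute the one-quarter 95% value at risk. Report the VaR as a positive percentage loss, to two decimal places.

3.22

r̄ = (1.3 + 0.6 − 0.8 − 1.1 + 6.5) / 5 = 6.50 / 5 = 1.3000%
Population σ = √[Σ(r − r̄)² / 5] = √[37.7000 / 5] = √7.5400 = 2.7459%
VaR = −(r̄ − z·σ) = −(1.3000 − 1.645 × 2.7459) = −(-3.2170) = 3.2170%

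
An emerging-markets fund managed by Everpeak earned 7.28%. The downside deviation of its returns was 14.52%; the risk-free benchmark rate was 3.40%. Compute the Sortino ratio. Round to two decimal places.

0.27

Sortino = (Rp − Rf) / σd = (7.28% − 3.40%) / 14.52% = 3.88% / 14.52% = 0.2672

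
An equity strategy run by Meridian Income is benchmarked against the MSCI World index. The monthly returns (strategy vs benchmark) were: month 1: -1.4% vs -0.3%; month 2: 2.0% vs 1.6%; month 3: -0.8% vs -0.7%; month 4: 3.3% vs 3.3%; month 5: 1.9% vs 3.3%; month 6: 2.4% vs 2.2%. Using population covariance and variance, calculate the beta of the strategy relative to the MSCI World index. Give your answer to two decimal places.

1.00

r̄p = 1.2333%,  r̄m = 1.5667%
Cov = Σ(rp − r̄p)(rm − r̄m) / 6 = 2.5044
Var(rm) = Σ(rm − r̄m)² / 6 = 2.5056
β = Cov / Var = 2.5044 / 2.5056 = 0.9995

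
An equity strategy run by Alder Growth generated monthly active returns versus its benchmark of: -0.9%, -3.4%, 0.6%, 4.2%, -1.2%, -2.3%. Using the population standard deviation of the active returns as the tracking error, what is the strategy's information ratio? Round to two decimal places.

μ = (-0.9 − 3.4 + 0.6 + 4.2 − 1.2 − 2.3) / 6 = -3.00 / 6 = -0.5000%
Σ(r − μ)² = 35.6000; population σ = √(35.6000/6) = 2.4358%
IR = μ / tracking error = -0.5000 / 2.4358 = -0.2053

-0.21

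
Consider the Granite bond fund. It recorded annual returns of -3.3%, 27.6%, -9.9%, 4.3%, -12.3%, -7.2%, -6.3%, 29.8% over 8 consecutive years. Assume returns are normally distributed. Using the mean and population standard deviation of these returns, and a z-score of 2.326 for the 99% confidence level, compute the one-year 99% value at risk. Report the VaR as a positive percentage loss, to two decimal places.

33.53

r̄ = (-3.3 + 27.6 − 9.9 + 4.3 − 12.3 − 7.2 − 6.3 + 29.8) / 8 = 22.70 / 8 = 2.8375%
Σ(r − r̄)² = 1955.5988; population σ = √(1955.5988/8) = 15.6349%
VaR = −(r̄ − z·σ) = −(2.8375 − 2.326 × 15.6349) = −(-33.5293) = 33.5293%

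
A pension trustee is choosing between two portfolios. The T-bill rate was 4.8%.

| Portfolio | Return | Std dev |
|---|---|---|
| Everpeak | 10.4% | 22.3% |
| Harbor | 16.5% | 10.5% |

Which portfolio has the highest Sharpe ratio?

Harbor

Everpeak: Sharpe ratio = (10.4% − 4.8%) / 22.3% = 0.251
Harbor: Sharpe ratio = (16.5% − 4.8%) / 10.5% = 1.114
Highest: Harbor (1.114).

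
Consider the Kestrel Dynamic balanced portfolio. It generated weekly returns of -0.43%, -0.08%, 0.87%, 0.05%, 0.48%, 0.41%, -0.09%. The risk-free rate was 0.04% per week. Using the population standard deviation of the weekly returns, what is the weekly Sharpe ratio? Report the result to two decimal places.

0.33

μ = (-0.43 − 0.08 + 0.87 + 0.05 + 0.48 + 0.41 − 0.09) / 7 = 1.210 / 7 = 0.1729%
Σ(r − μ)² = (-0.43 − 0.1729)² + (-0.08 − 0.1729)² + … = 1.1481
σ = √[1.1481 / 7] = 0.4050%
Sharpe = (μ − rf) / σ = (0.1729 − 0.04) / 0.4050 = 0.1329 / 0.4050 = 0.3281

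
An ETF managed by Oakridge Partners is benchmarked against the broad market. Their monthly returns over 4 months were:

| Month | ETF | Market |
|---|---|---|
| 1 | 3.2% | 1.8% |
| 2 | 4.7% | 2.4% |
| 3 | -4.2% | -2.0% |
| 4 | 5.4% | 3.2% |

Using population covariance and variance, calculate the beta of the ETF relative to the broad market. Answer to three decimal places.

r̄p = 2.2750%,  r̄m = 1.3500%
Cov = Σ(rp − r̄p)(rm − r̄m) / 4 = 7.6088
Var(rm) = Σ(rm − r̄m)² / 4 = 3.9875
β = Cov / Var = 7.6088 / 3.9875 = 1.9082

1.908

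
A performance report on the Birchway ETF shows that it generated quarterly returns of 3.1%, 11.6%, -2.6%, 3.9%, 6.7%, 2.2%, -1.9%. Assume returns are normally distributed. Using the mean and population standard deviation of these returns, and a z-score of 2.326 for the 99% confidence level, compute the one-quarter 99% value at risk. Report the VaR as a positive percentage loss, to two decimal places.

r̄ = (3.1 + 11.6 − 2.6 + 3.9 + 6.7 + 2.2 − 1.9) / 7 = 3.2857%
Σ(r − r̄)² = (3.1 − 3.2857)² + (11.6 − 3.2857)² + … = 143.9086
population σ = √(143.9086 / 7) = √20.5584 = 4.5341%
VaR = −(r̄ − z·σ) = −(3.2857 − 2.326 × 4.5341) = −(-7.2606) = 7.2606%

7.26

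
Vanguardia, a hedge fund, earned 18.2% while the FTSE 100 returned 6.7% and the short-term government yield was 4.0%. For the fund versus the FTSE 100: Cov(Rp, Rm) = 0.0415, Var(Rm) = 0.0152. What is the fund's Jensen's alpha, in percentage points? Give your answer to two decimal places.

6.83

β = Cov / Var = 0.0415 / 0.0152 = 2.7303
E[R] = Rf + β(Rm − Rf) = 4.0% + 2.7303 × (6.7% − 4.0%) = 11.3718%
α = Rp − E[R] = 18.2% − 11.3718% = 6.8282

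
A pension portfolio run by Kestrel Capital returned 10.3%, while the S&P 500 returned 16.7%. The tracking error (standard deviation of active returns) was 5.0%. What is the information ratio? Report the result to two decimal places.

IR = (Rp − Rb) / TE = (10.3% − 16.7%) / 5.0% = -6.40% / 5.0% = -1.2800

-1.28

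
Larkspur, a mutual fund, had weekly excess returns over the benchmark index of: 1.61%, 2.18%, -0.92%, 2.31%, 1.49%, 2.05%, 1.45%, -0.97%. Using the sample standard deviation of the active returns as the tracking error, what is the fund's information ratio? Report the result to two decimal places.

0.86

Mean return r̄ = 9.200 / 8 = 1.1500%
Sample σ = √[Σ(r − r̄)² / 7] = √[12.4130 / 7] = √1.7733 = 1.3317%
IR = r̄ / tracking error = 1.1500 / 1.3317 = 0.8636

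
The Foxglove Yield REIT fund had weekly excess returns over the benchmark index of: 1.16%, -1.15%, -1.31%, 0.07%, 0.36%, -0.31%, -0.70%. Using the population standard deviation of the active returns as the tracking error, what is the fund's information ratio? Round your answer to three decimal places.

-0.331

r̄ = (1.16 − 1.15 − 1.31 + 0.07 + 0.36 − 0.31 − 0.7) / 7 = -1.880 / 7 = -0.2686%
Σ(r − r̄)² = 4.5999; population σ = √(4.5999/7) = 0.8106%
IR = r̄ / tracking error = -0.2686 / 0.8106 = -0.3314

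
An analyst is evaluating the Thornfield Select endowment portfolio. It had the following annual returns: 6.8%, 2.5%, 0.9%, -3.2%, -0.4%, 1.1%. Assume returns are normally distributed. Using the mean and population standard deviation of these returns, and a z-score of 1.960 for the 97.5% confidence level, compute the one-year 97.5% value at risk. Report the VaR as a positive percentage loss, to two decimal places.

4.65

r̄ = (6.8 + 2.5 + 0.9 − 3.2 − 0.4 + 1.1) / 6 = 1.2833%
Population σ = √[Σ(r − r̄)² / 6] = √[55.0283 / 6] = √9.1714 = 3.0284%
VaR = −(r̄ − z·σ) = −(1.2833 − 1.960 × 3.0284) = −(-4.6524) = 4.6524%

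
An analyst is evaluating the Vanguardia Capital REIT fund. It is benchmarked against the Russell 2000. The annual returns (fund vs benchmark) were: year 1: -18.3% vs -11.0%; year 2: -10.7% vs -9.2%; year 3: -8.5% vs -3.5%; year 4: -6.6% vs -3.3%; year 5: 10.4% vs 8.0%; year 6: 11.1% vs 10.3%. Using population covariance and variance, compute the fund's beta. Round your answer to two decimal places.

1.34

r̄p = -3.7667%,  r̄m = -1.4500%
Cov = Σ(rp − r̄p)(rm − r̄m) / 6 = 86.0050
Var(rm) = Σ(rm − r̄m)² / 6 = 64.3758
β = Cov / Var = 86.0050 / 64.3758 = 1.3360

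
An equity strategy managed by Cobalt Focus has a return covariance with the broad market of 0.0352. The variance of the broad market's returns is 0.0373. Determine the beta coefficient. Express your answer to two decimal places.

β = Cov(Rp, Rm) / Var(Rm) = 0.0352 / 0.0373 = 0.9437

0.94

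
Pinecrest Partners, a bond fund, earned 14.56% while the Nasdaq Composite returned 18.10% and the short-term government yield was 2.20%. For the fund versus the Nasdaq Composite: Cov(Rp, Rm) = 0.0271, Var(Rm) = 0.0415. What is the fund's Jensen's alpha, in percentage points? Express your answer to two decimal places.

1.98

β = Cov / Var = 0.0271 / 0.0415 = 0.6530
E[R] = Rf + β(Rm − Rf) = 2.20% + 0.6530 × (18.10% − 2.20%) = 12.5827%
α = Rp − E[R] = 14.56% − 12.5827% = 1.9773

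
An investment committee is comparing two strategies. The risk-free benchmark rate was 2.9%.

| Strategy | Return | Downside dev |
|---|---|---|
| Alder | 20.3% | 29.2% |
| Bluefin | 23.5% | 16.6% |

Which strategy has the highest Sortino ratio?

Bluefin

Alder: Sortino ratio = (20.3% − 2.9%) / 29.2% = 0.596
Bluefin: Sortino ratio = (23.5% − 2.9%) / 16.6% = 1.241
Highest: Bluefin (1.241).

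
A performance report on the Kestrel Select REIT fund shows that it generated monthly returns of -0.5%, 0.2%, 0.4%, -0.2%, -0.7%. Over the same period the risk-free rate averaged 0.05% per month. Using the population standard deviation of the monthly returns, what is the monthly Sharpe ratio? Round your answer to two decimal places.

r̄ = (-0.5 + 0.2 + 0.4 − 0.2 − 0.7) / 5 = -0.1600%
Σ(r − r̄)² = (-0.5 − (-0.1600))² + (0.2 − (-0.1600))² + (0.4 − (-0.1600))² + … = 0.8520
population σ = √(0.8520 / 5) = √0.1704 = 0.4128%
Sharpe = (r̄ − rf) / σ = (-0.1600 − 0.05) / 0.4128 = -0.2100 / 0.4128 = -0.5087

-0.51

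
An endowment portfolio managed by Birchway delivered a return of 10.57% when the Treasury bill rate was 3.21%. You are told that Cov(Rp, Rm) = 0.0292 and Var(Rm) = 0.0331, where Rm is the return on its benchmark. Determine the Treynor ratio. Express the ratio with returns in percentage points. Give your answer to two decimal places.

8.34

β = Cov / Var = 0.0292 / 0.0331 = 0.8822
Treynor = (Rp − Rf) / β = (10.57% − 3.21%) / 0.8822 = 7.36 / 0.8822 = 8.3428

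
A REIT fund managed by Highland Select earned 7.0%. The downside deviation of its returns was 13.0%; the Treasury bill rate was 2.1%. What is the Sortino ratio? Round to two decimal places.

0.38

Sortino = (Rp − Rf) / σd = (7.0% − 2.1%) / 13.0% = 4.90% / 13.0% = 0.3769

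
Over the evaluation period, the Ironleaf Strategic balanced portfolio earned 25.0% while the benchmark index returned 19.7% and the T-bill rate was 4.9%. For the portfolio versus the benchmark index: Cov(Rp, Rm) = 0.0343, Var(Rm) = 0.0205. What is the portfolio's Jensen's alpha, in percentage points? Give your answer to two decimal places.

-4.66

β = Cov / Var = 0.0343 / 0.0205 = 1.6732
E[R] = Rf + β(Rm − Rf) = 4.9% + 1.6732 × (19.7% − 4.9%) = 29.6634%
α = Rp − E[R] = 25.0% − 29.6634% = -4.6634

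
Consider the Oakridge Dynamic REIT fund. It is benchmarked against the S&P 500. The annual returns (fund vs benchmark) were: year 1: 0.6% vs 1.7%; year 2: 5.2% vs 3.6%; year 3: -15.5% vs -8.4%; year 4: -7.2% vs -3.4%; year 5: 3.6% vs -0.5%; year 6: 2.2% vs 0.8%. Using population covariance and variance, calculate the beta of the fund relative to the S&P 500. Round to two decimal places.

r̄p = -1.8500%,  r̄m = -1.0333%
Cov = Σ(rp − r̄p)(rm − r̄m) / 6 = 27.1517
Var(rm) = Σ(rm − r̄m)² / 6 = 15.4089
β = Cov / Var = 27.1517 / 15.4089 = 1.7621

1.76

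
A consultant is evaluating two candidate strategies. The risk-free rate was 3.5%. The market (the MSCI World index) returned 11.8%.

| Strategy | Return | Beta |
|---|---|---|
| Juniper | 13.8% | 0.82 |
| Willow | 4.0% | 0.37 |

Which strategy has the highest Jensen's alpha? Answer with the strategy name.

Juniper

Juniper: α = 13.8% − [3.5% + 0.82 × (11.8% − 3.5%)] = 3.494
Willow: α = 4.0% − [3.5% + 0.37 × (11.8% − 3.5%)] = -2.571
Highest: Juniper (3.494).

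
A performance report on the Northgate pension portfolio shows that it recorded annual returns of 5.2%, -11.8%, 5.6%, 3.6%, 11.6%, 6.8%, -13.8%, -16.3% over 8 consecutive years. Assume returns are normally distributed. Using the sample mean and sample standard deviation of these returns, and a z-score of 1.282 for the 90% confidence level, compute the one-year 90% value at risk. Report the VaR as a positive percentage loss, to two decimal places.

15.16

Mean return r̄ = -9.10 / 8 = -1.1375%
Σ(r − r̄)² = (5.2 − (-1.1375))² + (-11.8 − (-1.1375))² + … = 837.1788
σ = √[837.1788 / 7] = 10.9360%
VaR = −(r̄ − z·σ) = −(-1.1375 − 1.282 × 10.9360) = −(-15.1575) = 15.1575%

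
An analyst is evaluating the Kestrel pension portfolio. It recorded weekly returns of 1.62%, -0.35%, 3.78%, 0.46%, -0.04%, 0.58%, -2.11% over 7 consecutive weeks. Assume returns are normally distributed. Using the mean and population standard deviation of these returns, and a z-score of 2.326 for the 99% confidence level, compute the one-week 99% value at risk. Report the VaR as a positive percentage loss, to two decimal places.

Mean return r̄ = 3.940 / 7 = 0.5629%
Σ(r − r̄)² = (1.62 − 0.5629)² + (-0.35 − 0.5629)² + (3.78 − 0.5629)² + … = 19.8193
population σ = √(19.8193 / 7) = √2.8313 = 1.6826%
VaR = −(r̄ − z·σ) = −(0.5629 − 2.326 × 1.6826) = −(-3.3508) = 3.3508%

3.35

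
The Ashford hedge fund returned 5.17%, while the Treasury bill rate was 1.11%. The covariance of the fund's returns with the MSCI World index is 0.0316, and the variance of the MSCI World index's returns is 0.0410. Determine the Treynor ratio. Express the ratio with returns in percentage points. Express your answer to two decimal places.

β = Cov / Var = 0.0316 / 0.0410 = 0.7707
Treynor = (Rp − Rf) / β = (5.17% − 1.11%) / 0.7707 = 4.06 / 0.7707 = 5.2679

5.27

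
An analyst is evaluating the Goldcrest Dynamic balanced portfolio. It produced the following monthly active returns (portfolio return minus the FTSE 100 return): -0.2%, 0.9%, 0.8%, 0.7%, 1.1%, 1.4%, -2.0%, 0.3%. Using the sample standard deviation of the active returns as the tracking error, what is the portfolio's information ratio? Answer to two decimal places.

0.35

Mean return r̄ = 3.00 / 8 = 0.3750%
Σ(r − r̄)² = 8.1150; sample σ = √(8.1150/7) = 1.0767%
IR = r̄ / tracking error = 0.3750 / 1.0767 = 0.3483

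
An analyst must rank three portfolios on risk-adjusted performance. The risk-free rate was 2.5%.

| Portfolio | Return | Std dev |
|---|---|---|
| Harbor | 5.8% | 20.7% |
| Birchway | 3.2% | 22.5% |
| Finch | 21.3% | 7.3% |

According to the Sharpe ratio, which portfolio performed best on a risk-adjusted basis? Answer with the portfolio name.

Harbor: Sharpe ratio = (5.8% − 2.5%) / 20.7% = 0.159
Birchway: Sharpe ratio = (3.2% − 2.5%) / 22.5% = 0.031
Finch: Sharpe ratio = (21.3% − 2.5%) / 7.3% = 2.575
Highest: Finch (2.575).

Finch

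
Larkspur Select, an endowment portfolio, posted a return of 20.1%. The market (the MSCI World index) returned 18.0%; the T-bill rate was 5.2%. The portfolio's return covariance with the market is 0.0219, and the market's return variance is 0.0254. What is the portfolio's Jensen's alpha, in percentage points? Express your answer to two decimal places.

β = Cov / Var = 0.0219 / 0.0254 = 0.8622
E[R] = Rf + β(Rm − Rf) = 5.2% + 0.8622 × (18.0% − 5.2%) = 16.2362%
α = Rp − E[R] = 20.1% − 16.2362% = 3.8638

3.86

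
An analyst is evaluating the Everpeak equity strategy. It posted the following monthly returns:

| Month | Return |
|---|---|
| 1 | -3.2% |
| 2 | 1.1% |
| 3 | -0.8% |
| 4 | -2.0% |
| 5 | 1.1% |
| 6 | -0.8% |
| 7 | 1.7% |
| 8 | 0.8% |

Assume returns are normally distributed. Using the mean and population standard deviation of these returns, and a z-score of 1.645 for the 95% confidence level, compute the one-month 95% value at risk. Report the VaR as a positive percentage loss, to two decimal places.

r̄ = (-3.2 + 1.1 − 0.8 − 2 + 1.1 − 0.8 + 1.7 + 0.8) / 8 = -0.2625%
Σ(r − r̄)² = 20.9188; population σ = √(20.9188/8) = 1.6170%
VaR = −(r̄ − z·σ) = −(-0.2625 − 1.645 × 1.6170) = −(-2.9225) = 2.9225%

2.92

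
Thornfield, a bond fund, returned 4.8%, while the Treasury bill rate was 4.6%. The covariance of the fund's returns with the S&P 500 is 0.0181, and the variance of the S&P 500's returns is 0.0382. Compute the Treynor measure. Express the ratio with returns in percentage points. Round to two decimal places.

β = Cov / Var = 0.0181 / 0.0382 = 0.4738
Treynor = (Rp − Rf) / β = (4.8% − 4.6%) / 0.4738 = 0.20 / 0.4738 = 0.4221

0.42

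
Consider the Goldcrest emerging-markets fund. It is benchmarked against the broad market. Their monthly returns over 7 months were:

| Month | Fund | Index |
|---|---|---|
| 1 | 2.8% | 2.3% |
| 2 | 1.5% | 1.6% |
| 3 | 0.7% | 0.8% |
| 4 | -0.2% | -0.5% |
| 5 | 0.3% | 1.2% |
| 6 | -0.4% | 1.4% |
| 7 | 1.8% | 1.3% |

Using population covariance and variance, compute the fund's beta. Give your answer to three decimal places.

r̄p = 0.9286%,  r̄m = 1.1571%
Cov = Σ(rp − r̄p)(rm − r̄m) / 7 = 0.5884
Var(rm) = Σ(rm − r̄m)² / 7 = 0.6367
β = Cov / Var = 0.5884 / 0.6367 = 0.9241

0.924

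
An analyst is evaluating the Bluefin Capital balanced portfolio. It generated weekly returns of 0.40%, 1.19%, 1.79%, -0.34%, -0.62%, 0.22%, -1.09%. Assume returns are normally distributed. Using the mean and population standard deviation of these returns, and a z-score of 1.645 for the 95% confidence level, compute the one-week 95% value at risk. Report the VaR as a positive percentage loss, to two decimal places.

1.32

Mean return r̄ = 1.550 / 7 = 0.2214%
Σ(r − r̄)² = (0.4 − 0.2214)² + (1.19 − 0.2214)² + (1.79 − 0.2214)² + … = 6.1735
σ = √[6.1735 / 7] = 0.9391%
VaR = −(r̄ − z·σ) = −(0.2214 − 1.645 × 0.9391) = −(-1.3234) = 1.3234%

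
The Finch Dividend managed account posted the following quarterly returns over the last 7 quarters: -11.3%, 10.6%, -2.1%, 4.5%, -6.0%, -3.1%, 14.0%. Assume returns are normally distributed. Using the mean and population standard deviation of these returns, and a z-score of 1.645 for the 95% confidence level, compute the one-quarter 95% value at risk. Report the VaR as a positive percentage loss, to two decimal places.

12.96

Mean return μ = 6.60 / 7 = 0.9429%
Σ(r − μ)² = (-11.3 − 0.9429)² + (10.6 − 0.9429)² + (-2.1 − 0.9429)² + … = 500.0971
σ = √[500.0971 / 7] = 8.4524%
VaR = −(μ − z·σ) = −(0.9429 − 1.645 × 8.4524) = −(-12.9613) = 12.9613%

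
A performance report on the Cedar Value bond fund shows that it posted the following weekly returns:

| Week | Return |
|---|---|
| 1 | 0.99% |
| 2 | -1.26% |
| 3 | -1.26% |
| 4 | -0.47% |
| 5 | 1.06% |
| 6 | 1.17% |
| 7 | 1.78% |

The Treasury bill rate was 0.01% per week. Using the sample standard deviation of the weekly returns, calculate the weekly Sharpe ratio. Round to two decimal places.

r̄ = (0.99 − 1.26 − 1.26 − 0.47 + 1.06 + 1.17 + 1.78) / 7 = 0.2871%
Sample σ = √[Σ(r − r̄)² / 6] = √[9.4599 / 6] = √1.5767 = 1.2557%
Sharpe = (r̄ − rf) / σ = (0.2871 − 0.01) / 1.2557 = 0.2771 / 1.2557 = 0.2207

0.22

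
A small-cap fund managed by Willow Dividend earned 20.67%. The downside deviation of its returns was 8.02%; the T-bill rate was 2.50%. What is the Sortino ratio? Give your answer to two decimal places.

Sortino = (Rp − Rf) / σd = (20.67% − 2.50%) / 8.02% = 18.17% / 8.02% = 2.2656

2.27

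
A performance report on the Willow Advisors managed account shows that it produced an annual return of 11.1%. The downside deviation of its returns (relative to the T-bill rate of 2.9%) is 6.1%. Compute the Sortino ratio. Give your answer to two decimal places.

Sortino = (Rp − Rf) / σd = (11.1% − 2.9%) / 6.1% = 8.20% / 6.1% = 1.3443

1.34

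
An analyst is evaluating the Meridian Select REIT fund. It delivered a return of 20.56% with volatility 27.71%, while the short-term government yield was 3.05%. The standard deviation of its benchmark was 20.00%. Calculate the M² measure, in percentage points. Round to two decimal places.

Sharpe = (Rp − Rf) / σp = (20.56% − 3.05%) / 27.71% = 0.6319
M² = Rf + Sharpe × σm = 3.05% + 0.6319 × 20.00% = 15.6880%

15.69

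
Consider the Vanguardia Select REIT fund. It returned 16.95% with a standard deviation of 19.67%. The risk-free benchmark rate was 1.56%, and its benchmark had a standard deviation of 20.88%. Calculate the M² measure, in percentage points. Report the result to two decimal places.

Sharpe = (Rp − Rf) / σp = (16.95% − 1.56%) / 19.67% = 0.7824
M² = Rf + Sharpe × σm = 1.56% + 0.7824 × 20.88% = 17.8965%

17.90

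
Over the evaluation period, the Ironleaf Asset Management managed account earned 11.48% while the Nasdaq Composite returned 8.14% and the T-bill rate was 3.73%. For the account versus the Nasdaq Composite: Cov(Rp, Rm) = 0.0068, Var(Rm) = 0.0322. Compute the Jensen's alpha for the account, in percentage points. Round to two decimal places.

β = Cov / Var = 0.0068 / 0.0322 = 0.2112
E[R] = Rf + β(Rm − Rf) = 3.73% + 0.2112 × (8.14% − 3.73%) = 4.6614%
α = Rp − E[R] = 11.48% − 4.6614% = 6.8186

6.82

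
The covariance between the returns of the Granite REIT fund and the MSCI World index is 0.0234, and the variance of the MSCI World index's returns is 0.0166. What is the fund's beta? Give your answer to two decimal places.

β = Cov(Rp, Rm) / Var(Rm) = 0.0234 / 0.0166 = 1.4096

1.41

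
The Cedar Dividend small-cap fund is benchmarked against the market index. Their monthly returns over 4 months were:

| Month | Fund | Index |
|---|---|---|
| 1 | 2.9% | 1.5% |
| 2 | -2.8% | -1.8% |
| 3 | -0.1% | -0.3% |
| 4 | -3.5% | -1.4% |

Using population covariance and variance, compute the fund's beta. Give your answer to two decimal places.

1.92

r̄p = -0.8750%,  r̄m = -0.5000%
Cov = Σ(rp − r̄p)(rm − r̄m) / 4 = 3.1425
Var(rm) = Σ(rm − r̄m)² / 4 = 1.6350
β = Cov / Var = 3.1425 / 1.6350 = 1.9220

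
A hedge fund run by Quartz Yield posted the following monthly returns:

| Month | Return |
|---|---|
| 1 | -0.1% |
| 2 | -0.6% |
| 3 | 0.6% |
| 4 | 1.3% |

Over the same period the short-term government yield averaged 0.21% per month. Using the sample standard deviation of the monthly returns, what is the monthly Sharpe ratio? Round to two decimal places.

μ = (-0.1 − 0.6 + 0.6 + 1.3) / 4 = 0.3000%
Sample σ = √[Σ(r − μ)² / 3] = √[2.0600 / 3] = √0.6867 = 0.8287%
Sharpe = (μ − rf) / σ = (0.3000 − 0.21) / 0.8287 = 0.0900 / 0.8287 = 0.1086

0.11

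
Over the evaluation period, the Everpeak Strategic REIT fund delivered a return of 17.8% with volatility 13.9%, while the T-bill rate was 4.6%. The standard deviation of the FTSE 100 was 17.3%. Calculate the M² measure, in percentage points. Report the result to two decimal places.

21.03

Sharpe = (Rp − Rf) / σp = (17.8% − 4.6%) / 13.9% = 0.9496
M² = Rf + Sharpe × σm = 4.6% + 0.9496 × 17.3% = 21.0281%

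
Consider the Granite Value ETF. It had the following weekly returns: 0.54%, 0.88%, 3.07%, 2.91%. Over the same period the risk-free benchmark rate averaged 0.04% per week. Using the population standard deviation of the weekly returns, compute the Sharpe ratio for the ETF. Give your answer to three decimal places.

1.577

μ = (0.54 + 0.88 + 3.07 + 2.91) / 4 = 1.8500%
Σ(r − μ)² = 5.2690; population σ = √(5.2690/4) = 1.1477%
Sharpe = (μ − rf) / σ = (1.8500 − 0.04) / 1.1477 = 1.8100 / 1.1477 = 1.5771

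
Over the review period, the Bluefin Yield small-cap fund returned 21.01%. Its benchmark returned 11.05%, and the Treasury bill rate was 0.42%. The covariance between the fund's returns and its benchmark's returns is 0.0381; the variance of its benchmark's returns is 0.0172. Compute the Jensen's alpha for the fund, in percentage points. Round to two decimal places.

-2.96

β = Cov / Var = 0.0381 / 0.0172 = 2.2151
E[R] = Rf + β(Rm − Rf) = 0.42% + 2.2151 × (11.05% − 0.42%) = 23.9665%
α = Rp − E[R] = 21.01% − 23.9665% = -2.9565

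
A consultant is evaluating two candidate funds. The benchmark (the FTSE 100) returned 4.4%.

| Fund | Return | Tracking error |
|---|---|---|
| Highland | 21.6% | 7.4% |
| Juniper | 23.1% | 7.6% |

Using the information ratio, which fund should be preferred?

Highland: IR = (21.6% − 4.4%) / 7.4% = 2.324
Juniper: IR = (23.1% − 4.4%) / 7.6% = 2.461
Highest: Juniper (2.461).

Juniper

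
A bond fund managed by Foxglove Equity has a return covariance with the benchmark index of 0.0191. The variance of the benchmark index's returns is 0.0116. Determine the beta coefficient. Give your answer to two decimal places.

β = Cov(Rp, Rm) / Var(Rm) = 0.0191 / 0.0116 = 1.6466

1.65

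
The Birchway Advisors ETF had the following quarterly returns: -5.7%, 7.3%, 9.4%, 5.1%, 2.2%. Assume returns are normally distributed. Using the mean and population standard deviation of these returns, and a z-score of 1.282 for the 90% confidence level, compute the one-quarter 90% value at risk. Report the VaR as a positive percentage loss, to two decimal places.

r̄ = (-5.7 + 7.3 + 9.4 + 5.1 + 2.2) / 5 = 18.30 / 5 = 3.6600%
Σ(r − r̄)² = 138.0120; population σ = √(138.0120/5) = 5.2538%
VaR = −(r̄ − z·σ) = −(3.6600 − 1.282 × 5.2538) = −(-3.0754) = 3.0754%

3.08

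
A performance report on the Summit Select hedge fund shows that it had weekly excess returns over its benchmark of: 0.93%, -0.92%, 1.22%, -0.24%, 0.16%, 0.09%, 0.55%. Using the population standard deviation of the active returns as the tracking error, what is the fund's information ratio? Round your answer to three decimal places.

μ = (0.93 − 0.92 + 1.22 − 0.24 + 0.16 + 0.09 + 0.55) / 7 = 0.2557%
Population σ = √[Σ(r − μ)² / 7] = √[3.1358 / 7] = √0.4480 = 0.6693%
IR = μ / tracking error = 0.2557 / 0.6693 = 0.3820

0.382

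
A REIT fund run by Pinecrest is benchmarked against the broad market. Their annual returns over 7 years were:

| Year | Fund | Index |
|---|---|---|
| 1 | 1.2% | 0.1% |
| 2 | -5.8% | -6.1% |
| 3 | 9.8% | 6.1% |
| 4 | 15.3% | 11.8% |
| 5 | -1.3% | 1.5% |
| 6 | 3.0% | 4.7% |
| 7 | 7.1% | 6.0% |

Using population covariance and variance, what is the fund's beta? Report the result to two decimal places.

r̄p = 4.1857%,  r̄m = 3.4429%
Cov = Σ(rp − r̄p)(rm − r̄m) / 7 = 32.8135
Var(rm) = Σ(rm − r̄m)² / 7 = 27.2910
β = Cov / Var = 32.8135 / 27.2910 = 1.2024

1.20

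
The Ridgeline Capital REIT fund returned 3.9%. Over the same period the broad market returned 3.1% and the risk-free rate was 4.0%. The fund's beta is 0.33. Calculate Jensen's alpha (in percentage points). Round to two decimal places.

0.20

CAPM expected return = Rf + β(Rm − Rf) = 4.0% + 0.33 × (3.1% − 4.0%) = 4 + 0.33 × -0.90 = 3.7030%
Jensen's α = Rp − E[R] = 3.9% − 3.7030% = 0.1970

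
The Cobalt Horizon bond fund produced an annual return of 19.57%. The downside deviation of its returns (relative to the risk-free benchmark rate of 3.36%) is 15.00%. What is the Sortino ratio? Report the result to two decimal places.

1.08

Sortino = (Rp − Rf) / σd = (19.57% − 3.36%) / 15.00% = 16.21% / 15.00% = 1.0807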